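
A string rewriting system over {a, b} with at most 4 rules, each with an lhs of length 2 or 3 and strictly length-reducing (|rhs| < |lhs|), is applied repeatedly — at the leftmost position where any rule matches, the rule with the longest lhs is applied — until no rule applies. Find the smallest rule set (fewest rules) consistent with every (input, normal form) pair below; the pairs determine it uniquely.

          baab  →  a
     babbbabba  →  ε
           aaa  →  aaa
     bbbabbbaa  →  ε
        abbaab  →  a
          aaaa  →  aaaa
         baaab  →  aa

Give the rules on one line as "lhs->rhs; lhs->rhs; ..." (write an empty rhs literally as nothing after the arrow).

  | baab => aab => a
  | babbbabba => abbbabba => bbabba => bba => ε
  | aaa
  | bbbabbbaa => bbbbaa => bba => ε

ab->; ba->a; bba->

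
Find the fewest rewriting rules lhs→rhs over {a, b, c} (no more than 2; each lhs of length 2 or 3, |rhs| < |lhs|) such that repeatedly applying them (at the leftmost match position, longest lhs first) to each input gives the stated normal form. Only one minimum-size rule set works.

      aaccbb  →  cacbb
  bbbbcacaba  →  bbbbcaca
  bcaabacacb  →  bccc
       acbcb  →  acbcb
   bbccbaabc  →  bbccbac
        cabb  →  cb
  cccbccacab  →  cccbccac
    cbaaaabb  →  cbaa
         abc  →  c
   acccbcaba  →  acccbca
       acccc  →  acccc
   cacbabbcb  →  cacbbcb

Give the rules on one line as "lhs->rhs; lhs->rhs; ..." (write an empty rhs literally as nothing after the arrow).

aac->ca; ab->

  | aaccbb => cacbb
  | bbbbcacaba => bbbbcaca
  | bcaabacacb => bcaacacb => bccaacb => bcccab => bccc
  | acbcb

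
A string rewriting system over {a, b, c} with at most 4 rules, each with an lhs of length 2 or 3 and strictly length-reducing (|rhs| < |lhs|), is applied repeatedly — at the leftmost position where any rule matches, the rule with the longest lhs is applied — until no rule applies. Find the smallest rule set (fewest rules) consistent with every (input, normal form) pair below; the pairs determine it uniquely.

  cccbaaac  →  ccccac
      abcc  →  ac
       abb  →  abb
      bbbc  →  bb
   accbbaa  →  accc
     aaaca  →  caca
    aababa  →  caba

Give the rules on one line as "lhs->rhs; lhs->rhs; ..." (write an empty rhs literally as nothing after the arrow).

  | cccbaaac => cccaaac => ccccac
  | abcc => ac
  | abb
  | bbbc => bb

aa->c; bc->; cb->c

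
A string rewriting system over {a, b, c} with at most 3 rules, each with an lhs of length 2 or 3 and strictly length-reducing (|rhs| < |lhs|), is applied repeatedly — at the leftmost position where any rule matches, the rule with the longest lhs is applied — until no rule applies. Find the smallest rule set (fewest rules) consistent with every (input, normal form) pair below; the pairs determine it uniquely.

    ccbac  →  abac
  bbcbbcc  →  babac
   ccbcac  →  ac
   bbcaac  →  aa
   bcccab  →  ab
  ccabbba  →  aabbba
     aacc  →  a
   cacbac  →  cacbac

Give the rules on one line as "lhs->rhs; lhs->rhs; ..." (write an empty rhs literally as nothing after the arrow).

  | ccbac => abac
  | bbcbbcc => babbcc => babac
  | ccbcac => abcac => aaac => ccc => ac
  | bbcaac => baaac => bccc => acc => aa

aaa->cc; bc->a; cc->a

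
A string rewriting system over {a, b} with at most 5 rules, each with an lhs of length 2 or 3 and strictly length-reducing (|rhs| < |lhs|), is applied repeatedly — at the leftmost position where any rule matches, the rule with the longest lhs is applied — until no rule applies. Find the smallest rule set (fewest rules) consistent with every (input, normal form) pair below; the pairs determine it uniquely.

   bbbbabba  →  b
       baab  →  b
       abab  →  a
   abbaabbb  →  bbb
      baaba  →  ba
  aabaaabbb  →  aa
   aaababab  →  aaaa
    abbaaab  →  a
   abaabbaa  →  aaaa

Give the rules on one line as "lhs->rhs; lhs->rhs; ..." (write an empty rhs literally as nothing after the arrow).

ab->; aba->aa; baa->ab; bba->ab

  | bbbbabba => bbabbba => abbbba => bbba => bab => b
  | baab => abb => b
  | abab => aab => a
  | abbaabbb => baabbb => abbbb => bbb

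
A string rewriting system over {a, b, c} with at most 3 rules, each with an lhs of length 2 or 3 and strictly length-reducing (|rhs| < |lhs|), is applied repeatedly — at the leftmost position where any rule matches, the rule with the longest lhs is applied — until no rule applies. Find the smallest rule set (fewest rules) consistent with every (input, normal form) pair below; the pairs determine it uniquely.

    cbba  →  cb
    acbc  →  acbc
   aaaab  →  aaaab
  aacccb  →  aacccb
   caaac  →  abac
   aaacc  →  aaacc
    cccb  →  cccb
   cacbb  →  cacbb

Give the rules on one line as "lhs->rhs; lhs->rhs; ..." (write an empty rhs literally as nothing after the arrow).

bba->b; caa->ab

  | cbba => cb
  | acbc
  | aaaab
  | aacccb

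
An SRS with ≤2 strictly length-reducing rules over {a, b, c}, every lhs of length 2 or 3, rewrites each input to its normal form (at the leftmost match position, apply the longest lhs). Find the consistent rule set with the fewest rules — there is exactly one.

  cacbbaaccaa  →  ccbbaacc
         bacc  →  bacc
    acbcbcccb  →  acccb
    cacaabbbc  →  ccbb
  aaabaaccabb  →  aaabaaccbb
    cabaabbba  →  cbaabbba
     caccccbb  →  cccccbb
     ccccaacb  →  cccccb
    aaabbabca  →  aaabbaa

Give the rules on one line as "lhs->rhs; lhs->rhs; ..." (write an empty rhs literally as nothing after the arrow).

bc->; ca->c

  | cacbbaaccaa => ccbbaaccaa => ccbbaacca => ccbbaacc
  | bacc
  | acbcbcccb => acbcccb => acccb
  | cacaabbbc => ccaabbbc => ccabbbc => ccbbbc => ccbb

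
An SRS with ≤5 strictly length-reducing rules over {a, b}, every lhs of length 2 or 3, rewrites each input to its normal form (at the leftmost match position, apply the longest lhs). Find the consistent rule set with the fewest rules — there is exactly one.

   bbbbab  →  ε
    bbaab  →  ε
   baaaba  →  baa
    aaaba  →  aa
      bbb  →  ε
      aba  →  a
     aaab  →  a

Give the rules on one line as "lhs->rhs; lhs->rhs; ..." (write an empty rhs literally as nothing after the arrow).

  | bbbbab => bbbab => bbab => ab => ε
  | bbaab => aab => ε
  | baaaba => baa
  | aaaba => aa

aab->; ab->; bb->; bbb->bb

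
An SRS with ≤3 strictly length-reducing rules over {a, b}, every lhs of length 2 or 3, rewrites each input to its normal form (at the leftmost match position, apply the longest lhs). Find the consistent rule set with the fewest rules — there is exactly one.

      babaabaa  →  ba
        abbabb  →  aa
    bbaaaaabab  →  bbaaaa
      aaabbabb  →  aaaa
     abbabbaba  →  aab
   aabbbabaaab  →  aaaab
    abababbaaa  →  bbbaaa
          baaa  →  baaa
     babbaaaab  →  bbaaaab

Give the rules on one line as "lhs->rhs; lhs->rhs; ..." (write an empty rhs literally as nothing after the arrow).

aba->b; abb->a; bab->b

  | babaabaa => baabaa => baba => ba
  | abbabb => aabb => aa
  | bbaaaaabab => bbaaaabb => bbaaaa
  | aaabbabb => aaaabb => aaaa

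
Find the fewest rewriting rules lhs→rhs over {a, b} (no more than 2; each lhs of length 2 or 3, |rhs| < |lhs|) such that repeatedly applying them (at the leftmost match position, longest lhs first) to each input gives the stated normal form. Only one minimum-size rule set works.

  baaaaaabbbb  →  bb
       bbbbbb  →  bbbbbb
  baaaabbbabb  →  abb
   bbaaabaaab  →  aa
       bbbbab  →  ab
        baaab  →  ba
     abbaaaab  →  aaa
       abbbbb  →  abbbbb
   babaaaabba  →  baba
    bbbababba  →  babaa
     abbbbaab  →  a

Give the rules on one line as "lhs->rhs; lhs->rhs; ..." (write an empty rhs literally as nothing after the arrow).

  | baaaaaabbbb => baaaabbb => baabb => bb
  | bbbbbb
  | baaaabbbabb => baabbabb => bbabb => abb
  | bbaaabaaab => aaabaaab => aaaab => aa

aab->; bba->a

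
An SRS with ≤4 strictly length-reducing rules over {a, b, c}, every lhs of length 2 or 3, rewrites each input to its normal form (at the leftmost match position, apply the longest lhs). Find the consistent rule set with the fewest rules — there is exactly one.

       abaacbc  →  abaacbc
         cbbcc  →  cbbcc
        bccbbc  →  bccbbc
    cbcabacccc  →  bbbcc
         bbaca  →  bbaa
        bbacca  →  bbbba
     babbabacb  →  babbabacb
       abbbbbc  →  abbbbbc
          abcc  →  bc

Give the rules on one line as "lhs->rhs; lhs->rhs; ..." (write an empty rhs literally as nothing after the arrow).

  | abaacbc
  | cbbcc
  | bccbbc
  | cbcabacccc => cbabacccc => bacccc => bbbcc

abc->b; acc->bb; ca->a; cba->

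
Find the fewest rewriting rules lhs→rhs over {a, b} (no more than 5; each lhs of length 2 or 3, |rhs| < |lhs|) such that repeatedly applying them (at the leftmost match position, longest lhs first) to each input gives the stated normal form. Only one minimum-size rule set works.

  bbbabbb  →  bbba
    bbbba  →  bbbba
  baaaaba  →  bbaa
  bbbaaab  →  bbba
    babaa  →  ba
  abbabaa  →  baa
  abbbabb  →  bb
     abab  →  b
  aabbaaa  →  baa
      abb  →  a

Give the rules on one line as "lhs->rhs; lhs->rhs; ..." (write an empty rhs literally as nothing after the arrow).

aaa->a; aab->ba; ab->a; aba->

  | bbbabbb => bbbabb => bbbab => bbba
  | bbbba
  | baaaaba => baaba => bbaa
  | bbbaaab => bbbab => bbba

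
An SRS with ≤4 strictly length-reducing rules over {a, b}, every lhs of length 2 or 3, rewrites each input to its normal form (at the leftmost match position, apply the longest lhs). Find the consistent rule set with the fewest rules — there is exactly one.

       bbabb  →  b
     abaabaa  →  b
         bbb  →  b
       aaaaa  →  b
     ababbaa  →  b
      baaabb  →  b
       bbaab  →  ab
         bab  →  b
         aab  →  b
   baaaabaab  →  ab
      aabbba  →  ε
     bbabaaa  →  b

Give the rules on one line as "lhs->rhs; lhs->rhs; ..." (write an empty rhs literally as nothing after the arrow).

aa->b; ba->b; bb->b; bba->

  | bbabb => bb => b
  | abaabaa => ababaa => abbaa => aa => b
  | bbb => bb => b
  | aaaaa => baaa => baa => ba => b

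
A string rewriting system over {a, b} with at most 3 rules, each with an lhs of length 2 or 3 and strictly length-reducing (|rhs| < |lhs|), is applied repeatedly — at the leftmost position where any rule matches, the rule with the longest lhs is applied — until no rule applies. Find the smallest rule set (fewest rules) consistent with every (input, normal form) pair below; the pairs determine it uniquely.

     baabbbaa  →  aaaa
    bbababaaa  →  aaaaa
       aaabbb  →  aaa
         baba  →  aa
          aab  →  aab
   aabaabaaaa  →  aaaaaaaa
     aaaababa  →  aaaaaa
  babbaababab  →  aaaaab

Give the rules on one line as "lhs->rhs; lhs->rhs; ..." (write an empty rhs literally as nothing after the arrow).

ba->a; bbb->

  | baabbbaa => aabbbaa => aaaa
  | bbababaaa => bababaaa => ababaaa => aabaaa => aaaaa
  | aaabbb => aaa
  | baba => aba => aa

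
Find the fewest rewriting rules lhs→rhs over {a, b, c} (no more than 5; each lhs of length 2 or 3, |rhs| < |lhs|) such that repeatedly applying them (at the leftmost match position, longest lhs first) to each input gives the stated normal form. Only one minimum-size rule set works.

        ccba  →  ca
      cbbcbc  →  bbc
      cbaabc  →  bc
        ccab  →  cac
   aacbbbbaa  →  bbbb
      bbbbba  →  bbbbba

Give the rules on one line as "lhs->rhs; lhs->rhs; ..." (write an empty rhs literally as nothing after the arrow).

  | ccba => ca
  | cbbcbc => bbcbc => bbc
  | cbaabc => aabc => bc
  | ccab => cac

aa->; cab->ac; cb->; cbb->bb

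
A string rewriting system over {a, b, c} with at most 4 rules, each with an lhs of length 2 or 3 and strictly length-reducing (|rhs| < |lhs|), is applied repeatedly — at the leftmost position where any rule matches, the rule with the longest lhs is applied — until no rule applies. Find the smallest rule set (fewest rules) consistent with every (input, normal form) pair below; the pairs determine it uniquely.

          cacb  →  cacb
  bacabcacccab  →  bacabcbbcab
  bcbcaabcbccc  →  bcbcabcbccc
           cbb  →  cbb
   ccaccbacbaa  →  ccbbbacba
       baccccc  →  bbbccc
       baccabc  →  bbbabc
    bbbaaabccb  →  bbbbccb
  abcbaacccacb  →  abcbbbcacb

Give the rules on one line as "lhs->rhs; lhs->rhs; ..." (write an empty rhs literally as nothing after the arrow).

aa->a; aaa->; acc->bb

  | cacb
  | bacabcacccab => bacabcbbcab
  | bcbcaabcbccc => bcbcabcbccc
  | cbb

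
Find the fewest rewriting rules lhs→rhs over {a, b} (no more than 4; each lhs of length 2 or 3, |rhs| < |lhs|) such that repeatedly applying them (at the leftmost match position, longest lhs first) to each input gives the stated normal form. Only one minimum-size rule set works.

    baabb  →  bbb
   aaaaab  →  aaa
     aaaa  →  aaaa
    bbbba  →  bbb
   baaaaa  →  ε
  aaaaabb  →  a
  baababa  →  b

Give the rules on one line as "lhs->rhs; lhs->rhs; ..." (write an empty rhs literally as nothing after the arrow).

aab->; ba->; baa->b

  | baabb => bbb
  | aaaaab => aaa
  | aaaa
  | bbbba => bbb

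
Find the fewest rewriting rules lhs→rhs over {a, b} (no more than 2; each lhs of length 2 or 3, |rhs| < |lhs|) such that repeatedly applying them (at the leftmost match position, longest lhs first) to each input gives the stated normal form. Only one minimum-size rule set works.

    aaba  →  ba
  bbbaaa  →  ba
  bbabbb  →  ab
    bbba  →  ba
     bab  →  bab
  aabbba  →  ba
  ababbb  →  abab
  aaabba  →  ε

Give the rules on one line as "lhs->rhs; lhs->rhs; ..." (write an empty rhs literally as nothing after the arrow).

aa->; bb->

  | aaba => ba
  | bbbaaa => baaa => ba
  | bbabbb => abbb => ab
  | bbba => ba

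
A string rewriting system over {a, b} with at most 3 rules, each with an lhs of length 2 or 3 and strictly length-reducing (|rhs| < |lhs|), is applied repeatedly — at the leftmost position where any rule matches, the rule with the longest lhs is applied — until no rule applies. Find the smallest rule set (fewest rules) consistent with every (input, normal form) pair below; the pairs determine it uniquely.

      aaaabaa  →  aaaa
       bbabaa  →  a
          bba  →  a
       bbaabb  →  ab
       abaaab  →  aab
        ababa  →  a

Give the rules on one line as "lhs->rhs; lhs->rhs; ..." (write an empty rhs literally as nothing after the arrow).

aba->; abb->b; ba->a

  | aaaabaa => aaaa
  | bbabaa => babaa => abaa => a
  | bba => ba => a
  | bbaabb => baabb => aabb => ab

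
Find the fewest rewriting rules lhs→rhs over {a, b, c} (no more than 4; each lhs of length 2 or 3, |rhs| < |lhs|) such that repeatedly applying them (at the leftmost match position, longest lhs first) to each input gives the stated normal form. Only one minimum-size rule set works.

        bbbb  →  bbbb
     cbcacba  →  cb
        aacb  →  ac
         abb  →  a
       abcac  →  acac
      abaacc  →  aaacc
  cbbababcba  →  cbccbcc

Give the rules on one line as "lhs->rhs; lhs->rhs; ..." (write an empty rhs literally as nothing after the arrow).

ab->a; acb->c; ba->c; cca->

  | bbbb
  | cbcacba => cbcca => cb
  | aacb => ac
  | abb => ab => a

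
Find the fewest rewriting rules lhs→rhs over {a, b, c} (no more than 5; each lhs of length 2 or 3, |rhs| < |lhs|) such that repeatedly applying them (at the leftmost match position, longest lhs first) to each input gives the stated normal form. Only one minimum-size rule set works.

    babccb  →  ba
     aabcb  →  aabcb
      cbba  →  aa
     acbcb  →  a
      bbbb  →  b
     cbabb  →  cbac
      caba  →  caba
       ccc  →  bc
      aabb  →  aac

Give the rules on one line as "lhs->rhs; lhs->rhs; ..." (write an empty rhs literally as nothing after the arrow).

  | babccb => babbb => bacb => ba
  | aabcb
  | cbba => cca => aa
  | acbcb => acb => a

acb->a; bb->c; cc->b; cca->aa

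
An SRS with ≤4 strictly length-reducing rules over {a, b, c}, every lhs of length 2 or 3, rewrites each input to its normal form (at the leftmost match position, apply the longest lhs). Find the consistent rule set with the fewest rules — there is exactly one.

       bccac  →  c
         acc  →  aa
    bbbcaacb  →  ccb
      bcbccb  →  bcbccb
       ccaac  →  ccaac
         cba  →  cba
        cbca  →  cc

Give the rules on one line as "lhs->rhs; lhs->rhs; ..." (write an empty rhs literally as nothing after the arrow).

  | bccac => bca => c
  | acc => aa
  | bbbcaacb => bbcaacb => bcacb => ccb
  | bcbccb

acc->aa; bbb->bb; bca->c; cac->a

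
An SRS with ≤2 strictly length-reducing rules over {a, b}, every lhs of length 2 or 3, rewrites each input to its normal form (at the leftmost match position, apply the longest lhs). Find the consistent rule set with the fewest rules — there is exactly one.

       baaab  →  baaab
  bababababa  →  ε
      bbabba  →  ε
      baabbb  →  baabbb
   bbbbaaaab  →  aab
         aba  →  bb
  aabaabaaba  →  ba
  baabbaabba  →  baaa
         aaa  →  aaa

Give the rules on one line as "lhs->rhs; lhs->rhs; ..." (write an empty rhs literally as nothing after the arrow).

aba->bb; bba->

  | baaab
  | bababababa => bbbbababa => bbbaba => bba => ε
  | bbabba => bba => ε
  | baabbb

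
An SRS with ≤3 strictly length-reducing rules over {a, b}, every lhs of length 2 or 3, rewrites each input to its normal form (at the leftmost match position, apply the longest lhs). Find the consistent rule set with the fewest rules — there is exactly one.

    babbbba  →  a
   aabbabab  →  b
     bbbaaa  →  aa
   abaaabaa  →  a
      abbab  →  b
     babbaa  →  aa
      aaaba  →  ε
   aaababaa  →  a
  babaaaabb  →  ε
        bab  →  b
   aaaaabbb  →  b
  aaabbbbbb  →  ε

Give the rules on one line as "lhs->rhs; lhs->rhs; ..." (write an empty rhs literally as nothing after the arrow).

ab->b; ba->; bb->

  | babbbba => bbbba => bba => a
  | aabbabab => abbabab => bbabab => abab => bab => b
  | bbbaaa => baaa => aa
  | abaaabaa => baaabaa => aabaa => abaa => baa => a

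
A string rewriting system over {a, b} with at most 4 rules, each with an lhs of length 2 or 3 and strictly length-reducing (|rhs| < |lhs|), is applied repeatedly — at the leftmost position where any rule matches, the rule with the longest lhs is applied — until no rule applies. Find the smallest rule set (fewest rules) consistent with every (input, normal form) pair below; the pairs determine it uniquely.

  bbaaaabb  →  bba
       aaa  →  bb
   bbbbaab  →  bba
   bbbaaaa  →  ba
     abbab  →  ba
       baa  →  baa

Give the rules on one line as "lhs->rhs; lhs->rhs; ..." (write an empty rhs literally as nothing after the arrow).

aaa->bb; ab->; bab->ba; bbb->b

  | bbaaaabb => bbbbabb => bbabb => bbab => bba
  | aaa => bb
  | bbbbaab => bbaab => bba
  | bbbaaaa => baaaa => bbba => ba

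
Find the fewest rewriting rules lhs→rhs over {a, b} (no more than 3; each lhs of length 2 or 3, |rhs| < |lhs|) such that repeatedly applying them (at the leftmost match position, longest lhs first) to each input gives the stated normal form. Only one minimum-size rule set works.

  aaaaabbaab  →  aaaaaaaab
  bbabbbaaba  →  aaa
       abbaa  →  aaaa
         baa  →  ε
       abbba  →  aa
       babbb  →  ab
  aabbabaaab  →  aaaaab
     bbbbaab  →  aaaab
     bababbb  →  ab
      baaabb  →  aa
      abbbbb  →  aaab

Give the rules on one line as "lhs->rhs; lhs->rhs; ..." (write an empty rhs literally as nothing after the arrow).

ba->; baa->; bb->a

  | aaaaabbaab => aaaaaaaab
  | bbabbbaaba => aabbbaaba => aaabaaba => aaaba => aaa
  | abbaa => aaaa
  | baa => ε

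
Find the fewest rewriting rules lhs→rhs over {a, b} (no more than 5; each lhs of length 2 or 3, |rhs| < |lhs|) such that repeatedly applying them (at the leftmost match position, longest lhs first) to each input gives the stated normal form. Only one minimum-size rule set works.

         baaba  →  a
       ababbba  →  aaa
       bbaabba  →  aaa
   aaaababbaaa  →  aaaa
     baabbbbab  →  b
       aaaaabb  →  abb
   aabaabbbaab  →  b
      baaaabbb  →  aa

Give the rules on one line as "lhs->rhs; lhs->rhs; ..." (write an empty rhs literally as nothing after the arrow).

  | baaba => aba => a
  | ababbba => abbba => aaa
  | bbaabba => aaabba => abba => aaa
  | aaaababbaaa => aababbaaa => babbaaa => bbaaa => aaaa

aab->b; ba->; bba->aa; bbb->a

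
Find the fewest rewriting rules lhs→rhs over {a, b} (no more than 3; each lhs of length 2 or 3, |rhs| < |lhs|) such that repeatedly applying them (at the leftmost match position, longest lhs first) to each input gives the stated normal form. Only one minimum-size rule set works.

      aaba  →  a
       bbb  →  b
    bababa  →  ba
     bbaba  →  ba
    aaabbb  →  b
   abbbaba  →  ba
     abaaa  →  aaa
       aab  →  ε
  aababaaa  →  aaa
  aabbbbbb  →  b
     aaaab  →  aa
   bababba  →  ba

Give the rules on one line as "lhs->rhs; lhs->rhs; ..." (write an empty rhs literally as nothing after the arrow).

  | aaba => a
  | bbb => bb => b
  | bababa => baba => ba
  | bbaba => baba => ba

aab->; ab->; bb->b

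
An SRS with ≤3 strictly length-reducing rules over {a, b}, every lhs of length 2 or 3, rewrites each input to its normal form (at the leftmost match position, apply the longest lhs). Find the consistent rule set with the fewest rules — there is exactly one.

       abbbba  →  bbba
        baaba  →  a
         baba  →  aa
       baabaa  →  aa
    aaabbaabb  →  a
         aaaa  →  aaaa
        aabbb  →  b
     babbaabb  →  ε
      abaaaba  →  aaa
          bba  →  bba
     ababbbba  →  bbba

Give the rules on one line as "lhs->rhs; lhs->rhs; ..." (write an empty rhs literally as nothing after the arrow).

ab->; baa->a; bab->a

  | abbbba => bbba
  | baaba => aba => a
  | baba => aa
  | baabaa => abaa => aa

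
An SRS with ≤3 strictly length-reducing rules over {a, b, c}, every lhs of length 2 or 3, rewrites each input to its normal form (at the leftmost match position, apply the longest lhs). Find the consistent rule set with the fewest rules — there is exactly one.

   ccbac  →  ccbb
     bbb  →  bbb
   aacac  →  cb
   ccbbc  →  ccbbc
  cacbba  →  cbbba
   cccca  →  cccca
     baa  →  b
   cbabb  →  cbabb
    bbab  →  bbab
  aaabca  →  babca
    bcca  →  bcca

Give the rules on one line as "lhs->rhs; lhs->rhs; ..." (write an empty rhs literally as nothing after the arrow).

  | ccbac => ccbb
  | bbb
  | aacac => cac => cb
  | ccbbc

aa->; aaa->ba; ac->b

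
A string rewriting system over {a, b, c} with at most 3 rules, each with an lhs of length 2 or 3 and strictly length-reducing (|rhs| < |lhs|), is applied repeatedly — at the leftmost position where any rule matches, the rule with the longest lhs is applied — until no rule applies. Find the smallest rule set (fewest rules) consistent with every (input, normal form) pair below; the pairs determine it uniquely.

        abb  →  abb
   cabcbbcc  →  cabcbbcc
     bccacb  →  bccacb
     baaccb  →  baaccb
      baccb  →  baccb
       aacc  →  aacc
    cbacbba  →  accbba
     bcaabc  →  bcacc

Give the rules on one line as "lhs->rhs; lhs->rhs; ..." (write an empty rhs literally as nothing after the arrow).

  | abb
  | cabcbbcc
  | bccacb
  | baaccb

aab->ac; cba->ac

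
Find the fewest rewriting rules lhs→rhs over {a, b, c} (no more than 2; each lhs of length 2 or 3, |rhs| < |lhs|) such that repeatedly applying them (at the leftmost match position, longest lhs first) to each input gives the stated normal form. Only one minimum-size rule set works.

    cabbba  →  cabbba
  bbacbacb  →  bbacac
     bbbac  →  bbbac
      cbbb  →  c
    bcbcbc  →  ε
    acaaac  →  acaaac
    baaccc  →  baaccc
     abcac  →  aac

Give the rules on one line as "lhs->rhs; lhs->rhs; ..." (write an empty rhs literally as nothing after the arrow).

  | cabbba
  | bbacbacb => bbacacb => bbacac
  | bbbac
  | cbbb => cbb => cb => c

bc->; cb->c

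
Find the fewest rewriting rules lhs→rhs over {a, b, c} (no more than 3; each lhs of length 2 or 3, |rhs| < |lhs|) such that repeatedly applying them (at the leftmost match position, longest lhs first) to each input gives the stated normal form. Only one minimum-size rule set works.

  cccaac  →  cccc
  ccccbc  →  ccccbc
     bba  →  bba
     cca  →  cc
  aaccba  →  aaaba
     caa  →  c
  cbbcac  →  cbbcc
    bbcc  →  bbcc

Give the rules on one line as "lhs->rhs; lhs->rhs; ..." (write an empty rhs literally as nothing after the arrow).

  | cccaac => cccac => cccc
  | ccccbc
  | bba
  | cca => cc

acc->aa; ca->c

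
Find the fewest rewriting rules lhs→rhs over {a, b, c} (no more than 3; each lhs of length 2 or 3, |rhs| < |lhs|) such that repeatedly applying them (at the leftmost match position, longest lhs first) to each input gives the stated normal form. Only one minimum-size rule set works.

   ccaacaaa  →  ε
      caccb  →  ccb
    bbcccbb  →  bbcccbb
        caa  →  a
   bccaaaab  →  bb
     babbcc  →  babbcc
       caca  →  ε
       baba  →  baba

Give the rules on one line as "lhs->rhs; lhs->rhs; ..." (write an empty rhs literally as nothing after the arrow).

  | ccaacaaa => cacaaa => caaa => aa => ε
  | caccb => ccb
  | bbcccbb
  | caa => a

aa->; ca->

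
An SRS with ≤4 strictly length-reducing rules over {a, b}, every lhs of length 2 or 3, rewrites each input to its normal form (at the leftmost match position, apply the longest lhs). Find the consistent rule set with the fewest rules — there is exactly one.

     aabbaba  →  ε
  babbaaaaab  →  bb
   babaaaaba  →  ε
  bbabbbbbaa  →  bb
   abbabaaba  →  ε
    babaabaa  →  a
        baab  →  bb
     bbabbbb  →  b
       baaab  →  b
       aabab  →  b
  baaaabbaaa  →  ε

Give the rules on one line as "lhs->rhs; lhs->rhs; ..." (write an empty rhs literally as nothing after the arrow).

  | aabbaba => bbaba => bbba => aa => ε
  | babbaaaaab => bbaaaaab => bbaaab => bbab => bb
  | babaaaaba => bbaaaaba => bbaaba => bbba => aa => ε
  | bbabbbbbaa => bbbbbbaa => abbbaa => bbaa => bb

aa->; ab->; aba->ba; bbb->a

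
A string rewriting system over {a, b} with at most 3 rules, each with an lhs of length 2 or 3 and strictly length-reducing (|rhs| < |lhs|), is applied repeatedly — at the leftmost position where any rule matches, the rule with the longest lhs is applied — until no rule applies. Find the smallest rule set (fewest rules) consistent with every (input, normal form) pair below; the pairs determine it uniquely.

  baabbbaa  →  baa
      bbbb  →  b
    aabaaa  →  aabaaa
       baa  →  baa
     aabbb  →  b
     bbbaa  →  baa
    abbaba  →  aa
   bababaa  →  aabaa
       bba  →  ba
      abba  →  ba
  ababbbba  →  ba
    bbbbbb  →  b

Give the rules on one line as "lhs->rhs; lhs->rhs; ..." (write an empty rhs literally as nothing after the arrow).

abb->bb; bab->a; bb->b

  | baabbbaa => babbbaa => abbaa => bbaa => baa
  | bbbb => bbb => bb => b
  | aabaaa
  | baa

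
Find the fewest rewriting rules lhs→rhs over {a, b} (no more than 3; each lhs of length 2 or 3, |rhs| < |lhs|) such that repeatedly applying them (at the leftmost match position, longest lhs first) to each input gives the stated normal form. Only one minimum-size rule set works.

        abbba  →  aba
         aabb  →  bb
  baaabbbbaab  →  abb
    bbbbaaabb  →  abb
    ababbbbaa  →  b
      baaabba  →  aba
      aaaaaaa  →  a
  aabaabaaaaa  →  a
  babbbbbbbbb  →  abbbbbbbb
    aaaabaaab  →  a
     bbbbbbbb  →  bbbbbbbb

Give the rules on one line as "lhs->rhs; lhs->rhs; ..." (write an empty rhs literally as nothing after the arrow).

aa->; bab->a; bba->a

  | abbba => aba
  | aabb => bb
  | baaabbbbaab => babbbbaab => abbbaab => abaab => abb
  | bbbbaaabb => bbaaabb => aaabb => abb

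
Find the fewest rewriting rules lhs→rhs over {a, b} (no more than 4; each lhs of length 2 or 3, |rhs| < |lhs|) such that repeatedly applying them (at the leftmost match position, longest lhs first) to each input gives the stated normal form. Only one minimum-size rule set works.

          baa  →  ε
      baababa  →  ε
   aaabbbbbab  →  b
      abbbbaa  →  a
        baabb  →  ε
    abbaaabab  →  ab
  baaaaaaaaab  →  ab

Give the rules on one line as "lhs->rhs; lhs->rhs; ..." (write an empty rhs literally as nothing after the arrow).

aa->; ba->a; bb->

  | baa => aa => ε
  | baababa => aababa => baba => aba => aa => ε
  | aaabbbbbab => abbbbbab => abbbab => abab => aab => b
  | abbbbaa => abbaa => aaa => a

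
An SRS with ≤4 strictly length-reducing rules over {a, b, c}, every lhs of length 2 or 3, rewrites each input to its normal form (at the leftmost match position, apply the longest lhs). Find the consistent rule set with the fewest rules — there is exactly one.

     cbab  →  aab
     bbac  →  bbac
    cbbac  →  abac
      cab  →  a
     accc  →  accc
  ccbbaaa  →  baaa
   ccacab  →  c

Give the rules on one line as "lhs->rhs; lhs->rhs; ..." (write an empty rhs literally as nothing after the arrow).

  | cbab => aab
  | bbac
  | cbbac => abac
  | cab => cb => a

ca->c; cb->a; ccb->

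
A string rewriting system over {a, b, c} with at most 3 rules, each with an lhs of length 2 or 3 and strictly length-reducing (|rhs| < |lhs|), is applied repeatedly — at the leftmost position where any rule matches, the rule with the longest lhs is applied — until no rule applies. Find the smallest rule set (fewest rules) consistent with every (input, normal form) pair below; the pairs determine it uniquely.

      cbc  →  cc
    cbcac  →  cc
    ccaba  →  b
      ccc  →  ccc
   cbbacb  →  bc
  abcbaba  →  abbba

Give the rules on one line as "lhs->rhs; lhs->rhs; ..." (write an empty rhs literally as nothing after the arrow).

ca->b; cb->c

  | cbc => cc
  | cbcac => ccac => cbc => cc
  | ccaba => cbba => cba => ca => b
  | ccc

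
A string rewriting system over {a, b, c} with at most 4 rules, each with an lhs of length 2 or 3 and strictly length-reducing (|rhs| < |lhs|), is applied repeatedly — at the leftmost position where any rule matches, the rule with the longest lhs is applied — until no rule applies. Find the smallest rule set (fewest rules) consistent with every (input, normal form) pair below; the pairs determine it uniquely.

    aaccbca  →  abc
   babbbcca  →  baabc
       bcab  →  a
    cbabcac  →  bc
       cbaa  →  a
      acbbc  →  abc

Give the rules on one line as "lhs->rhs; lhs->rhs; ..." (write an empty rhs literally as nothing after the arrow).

ac->b; bb->a; ca->; cb->c

  | aaccbca => abcbca => abcca => abc
  | babbbcca => baabcca => baabc
  | bcab => bb => a
  | cbabcac => cabcac => bcac => bc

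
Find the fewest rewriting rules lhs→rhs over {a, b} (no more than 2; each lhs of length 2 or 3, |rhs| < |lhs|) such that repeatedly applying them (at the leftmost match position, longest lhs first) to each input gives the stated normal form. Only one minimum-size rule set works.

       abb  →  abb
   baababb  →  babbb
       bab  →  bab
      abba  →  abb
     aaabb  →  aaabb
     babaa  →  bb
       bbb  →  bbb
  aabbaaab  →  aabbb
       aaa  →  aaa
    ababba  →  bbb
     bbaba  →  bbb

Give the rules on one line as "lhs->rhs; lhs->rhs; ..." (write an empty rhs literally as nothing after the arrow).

aba->b; bba->bb

  | abb
  | baababb => babbb
  | bab
  | abba => abb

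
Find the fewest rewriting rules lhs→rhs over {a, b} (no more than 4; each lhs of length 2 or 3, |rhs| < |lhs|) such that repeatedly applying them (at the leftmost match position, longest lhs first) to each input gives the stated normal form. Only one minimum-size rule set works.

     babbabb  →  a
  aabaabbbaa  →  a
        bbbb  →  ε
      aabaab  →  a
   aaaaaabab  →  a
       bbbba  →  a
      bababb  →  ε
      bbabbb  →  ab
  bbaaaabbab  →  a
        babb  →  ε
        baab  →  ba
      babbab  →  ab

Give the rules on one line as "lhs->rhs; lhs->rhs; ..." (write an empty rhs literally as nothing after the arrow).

aa->a; aab->aa; bab->b; bb->

  | babbabb => bbabb => abb => a
  | aabaabbbaa => aaaabbbaa => aaabbbaa => aabbbaa => aabbaa => aabaa => aaaa => aaa => aa => a
  | bbbb => bb => ε
  | aabaab => aaaab => aaab => aab => aa => a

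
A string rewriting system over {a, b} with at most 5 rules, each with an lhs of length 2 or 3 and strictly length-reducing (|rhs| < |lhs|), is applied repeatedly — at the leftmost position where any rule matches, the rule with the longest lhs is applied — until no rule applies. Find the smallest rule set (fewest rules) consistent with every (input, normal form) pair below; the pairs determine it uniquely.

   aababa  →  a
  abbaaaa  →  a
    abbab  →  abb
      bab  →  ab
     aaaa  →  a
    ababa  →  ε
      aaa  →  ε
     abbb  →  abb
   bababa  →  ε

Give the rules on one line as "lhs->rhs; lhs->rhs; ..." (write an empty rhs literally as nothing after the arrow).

aaa->; ba->a; bba->b; bbb->bb

  | aababa => aaaba => ba => a
  | abbaaaa => abaaa => aaaa => a
  | abbab => abb
  | bab => ab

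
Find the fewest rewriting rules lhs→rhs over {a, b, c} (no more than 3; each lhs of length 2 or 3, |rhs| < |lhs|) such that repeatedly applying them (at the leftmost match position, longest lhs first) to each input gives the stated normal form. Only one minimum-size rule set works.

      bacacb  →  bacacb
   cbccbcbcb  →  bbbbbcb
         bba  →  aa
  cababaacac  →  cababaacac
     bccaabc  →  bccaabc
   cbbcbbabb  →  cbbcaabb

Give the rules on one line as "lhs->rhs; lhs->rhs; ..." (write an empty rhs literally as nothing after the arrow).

  | bacacb
  | cbccbcbcb => bbcbcbcb => bbbbbcb
  | bba => aa
  | cababaacac

bba->aa; cbc->bb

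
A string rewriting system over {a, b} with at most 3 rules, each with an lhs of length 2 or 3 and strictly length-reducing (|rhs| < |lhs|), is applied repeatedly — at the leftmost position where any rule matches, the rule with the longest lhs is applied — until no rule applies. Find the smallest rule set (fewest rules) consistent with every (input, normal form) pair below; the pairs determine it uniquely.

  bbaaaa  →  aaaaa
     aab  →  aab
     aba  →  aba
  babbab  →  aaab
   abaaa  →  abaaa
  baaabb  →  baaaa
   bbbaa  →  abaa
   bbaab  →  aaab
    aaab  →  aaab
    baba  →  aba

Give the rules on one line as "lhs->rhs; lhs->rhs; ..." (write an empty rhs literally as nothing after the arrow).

bab->ab; bb->a

  | bbaaaa => aaaaa
  | aab
  | aba
  | babbab => abbab => aaab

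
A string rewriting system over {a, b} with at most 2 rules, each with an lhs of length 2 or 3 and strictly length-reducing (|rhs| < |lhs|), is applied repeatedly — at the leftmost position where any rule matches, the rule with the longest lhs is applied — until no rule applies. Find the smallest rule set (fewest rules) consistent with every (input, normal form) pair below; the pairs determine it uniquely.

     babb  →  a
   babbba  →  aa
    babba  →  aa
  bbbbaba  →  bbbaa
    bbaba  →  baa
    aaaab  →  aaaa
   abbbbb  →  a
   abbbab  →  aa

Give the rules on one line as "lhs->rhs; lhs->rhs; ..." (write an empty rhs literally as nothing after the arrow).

ab->a; bab->a

  | babb => ab => a
  | babbba => abba => aba => aa
  | babba => aba => aa
  | bbbbaba => bbbaa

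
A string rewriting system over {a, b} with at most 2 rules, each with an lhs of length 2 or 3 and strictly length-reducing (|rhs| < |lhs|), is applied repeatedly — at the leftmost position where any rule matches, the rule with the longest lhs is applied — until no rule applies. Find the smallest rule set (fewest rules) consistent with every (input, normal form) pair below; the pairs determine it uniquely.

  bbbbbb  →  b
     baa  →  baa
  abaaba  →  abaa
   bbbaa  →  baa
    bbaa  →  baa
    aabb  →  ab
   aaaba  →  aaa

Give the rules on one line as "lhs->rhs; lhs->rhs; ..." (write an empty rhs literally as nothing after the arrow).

  | bbbbbb => bbbbb => bbbb => bbb => bb => b
  | baa
  | abaaba => abaa
  | bbbaa => bbaa => baa

aab->a; bb->b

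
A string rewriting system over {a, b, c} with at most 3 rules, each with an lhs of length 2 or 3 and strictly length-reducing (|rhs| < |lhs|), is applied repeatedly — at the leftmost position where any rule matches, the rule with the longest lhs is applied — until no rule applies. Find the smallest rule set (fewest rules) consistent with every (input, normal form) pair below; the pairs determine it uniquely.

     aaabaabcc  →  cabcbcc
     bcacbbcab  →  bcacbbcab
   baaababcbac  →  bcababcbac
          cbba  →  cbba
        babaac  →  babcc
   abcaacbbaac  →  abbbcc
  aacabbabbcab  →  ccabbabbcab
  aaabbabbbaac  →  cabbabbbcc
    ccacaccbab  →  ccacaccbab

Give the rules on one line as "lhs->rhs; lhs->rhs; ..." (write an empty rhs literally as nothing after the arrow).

  | aaabaabcc => cabaabcc => cabcbcc
  | bcacbbcab
  | baaababcbac => bcababcbac
  | cbba

aa->c; ccc->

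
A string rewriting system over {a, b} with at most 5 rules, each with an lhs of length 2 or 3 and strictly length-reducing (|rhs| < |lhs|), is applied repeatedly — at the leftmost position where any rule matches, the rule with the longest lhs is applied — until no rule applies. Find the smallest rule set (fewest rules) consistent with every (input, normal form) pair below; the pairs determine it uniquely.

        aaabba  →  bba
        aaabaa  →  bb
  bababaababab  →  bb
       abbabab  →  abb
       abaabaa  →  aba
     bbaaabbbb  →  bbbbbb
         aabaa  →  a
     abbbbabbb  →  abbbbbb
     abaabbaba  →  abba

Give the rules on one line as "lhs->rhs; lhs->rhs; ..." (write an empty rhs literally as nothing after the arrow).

  | aaabba => bba
  | aaabaa => baa => bb
  | bababaababab => babaababab => baababab => baaabab => bbab => bb
  | abbabab => abbab => abb

aa->b; aaa->; aab->aa; bab->b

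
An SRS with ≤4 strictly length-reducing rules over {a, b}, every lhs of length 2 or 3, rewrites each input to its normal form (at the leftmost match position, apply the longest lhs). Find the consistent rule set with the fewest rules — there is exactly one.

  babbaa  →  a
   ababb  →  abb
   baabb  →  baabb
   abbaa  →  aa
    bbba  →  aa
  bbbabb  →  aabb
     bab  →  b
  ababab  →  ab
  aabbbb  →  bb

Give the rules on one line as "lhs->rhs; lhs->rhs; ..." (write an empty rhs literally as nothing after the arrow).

aaa->b; bab->b; bba->; bbb->a

  | babbaa => bbaa => a
  | ababb => abb
  | baabb
  | abbaa => aa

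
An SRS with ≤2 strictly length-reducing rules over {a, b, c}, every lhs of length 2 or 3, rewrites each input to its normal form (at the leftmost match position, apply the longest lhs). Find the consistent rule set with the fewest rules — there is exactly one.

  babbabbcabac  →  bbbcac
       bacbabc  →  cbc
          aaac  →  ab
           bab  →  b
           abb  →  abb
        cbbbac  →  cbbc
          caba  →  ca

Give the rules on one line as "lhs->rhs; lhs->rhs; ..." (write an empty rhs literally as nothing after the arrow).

  | babbabbcabac => bbabbcabac => bbbcabac => bbbcac
  | bacbabc => cbabc => cbc
  | aaac => ab
  | bab => b

aac->b; ba->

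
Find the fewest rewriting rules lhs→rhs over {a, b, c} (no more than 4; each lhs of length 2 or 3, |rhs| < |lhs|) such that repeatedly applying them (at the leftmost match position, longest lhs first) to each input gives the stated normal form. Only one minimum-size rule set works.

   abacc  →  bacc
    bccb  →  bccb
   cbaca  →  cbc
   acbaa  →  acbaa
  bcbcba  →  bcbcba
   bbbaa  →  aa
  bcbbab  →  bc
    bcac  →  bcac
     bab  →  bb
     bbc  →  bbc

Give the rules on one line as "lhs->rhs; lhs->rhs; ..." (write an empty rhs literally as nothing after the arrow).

ab->b; aca->c; bbb->

  | abacc => bacc
  | bccb
  | cbaca => cbc
  | acbaa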